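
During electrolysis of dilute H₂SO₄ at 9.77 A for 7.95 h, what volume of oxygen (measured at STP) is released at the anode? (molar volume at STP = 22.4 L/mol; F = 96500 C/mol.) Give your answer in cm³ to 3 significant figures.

Q = It = 9.77 × 28620 = 2.796×10^5 C
n(e⁻) = 2.796×10^5 / 96500 = 2.897 mol
2H₂O → O₂ + 4H⁺ + 4e⁻, so n(O₂) = 2.897 / 4 = 0.7243 mol
V = 0.7243 × 22.4 = 16.22 L
= 16200 cm³

16200 cm³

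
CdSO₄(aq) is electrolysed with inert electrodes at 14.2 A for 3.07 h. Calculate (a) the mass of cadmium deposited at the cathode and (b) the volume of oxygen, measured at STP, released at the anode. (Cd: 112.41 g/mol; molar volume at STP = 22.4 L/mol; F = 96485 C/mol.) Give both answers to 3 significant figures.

Q = 14.2 × 11052 = 1.569×10^5 C; n(e⁻) = 1.569×10^5 / 96485 = 1.626 mol
Cathode: Cd²⁺ + 2e⁻ → Cd → n(Cd) = 1.626/2 = 0.8130 mol → 91.4 g
Anode: 2H₂O → O₂ + 4H⁺ + 4e⁻ → n(O₂) = 1.626/4 = 0.4065 mol → 9.11 L

91.4 g Cd; 9.11 L O₂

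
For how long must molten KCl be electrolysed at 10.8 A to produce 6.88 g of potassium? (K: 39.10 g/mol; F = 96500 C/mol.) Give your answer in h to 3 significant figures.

n(K) = 6.88 / 39.10 = 0.1760 mol
K⁺ + e⁻ → K, so n(e⁻) = 0.1760 mol
Q = 0.1760 × 96500 = 16980 C
t = Q / I = 16980 / 10.8 = 1572 s = 0.437 h

0.437 h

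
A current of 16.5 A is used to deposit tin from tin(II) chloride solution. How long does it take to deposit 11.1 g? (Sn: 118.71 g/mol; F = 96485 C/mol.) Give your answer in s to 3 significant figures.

1090 s

n(Sn) = 11.1 / 118.71 = 0.09351 mol
Sn²⁺ + 2e⁻ → Sn, so n(e⁻) = 2 × 0.09351 = 0.1870 mol
Q = 0.1870 × 96485 = 18040 C
t = Q / I = 18040 / 16.5 = 1093 s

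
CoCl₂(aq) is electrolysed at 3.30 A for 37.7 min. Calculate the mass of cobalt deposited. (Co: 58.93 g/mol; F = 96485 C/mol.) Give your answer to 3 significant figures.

Q = It = 3.30 × 2262 = 7465 C
n(e⁻) = Q/F = 7465/96485 = 0.07737 mol
Co²⁺ + 2e⁻ → Co, so n(Co) = 0.07737 / 2 = 0.03869 mol
m = 0.03869 × 58.93 = 2.28 g

2.28 g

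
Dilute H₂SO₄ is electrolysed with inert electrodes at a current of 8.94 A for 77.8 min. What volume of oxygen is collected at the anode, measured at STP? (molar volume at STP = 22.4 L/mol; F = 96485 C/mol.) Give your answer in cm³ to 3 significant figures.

Q = It = 8.94 × 4668 = 41730 C
Moles of electrons = 41730 / 96485 = 0.4325 mol
2H₂O → O₂ + 4H⁺ + 4e⁻, so n(O₂) = 0.4325 / 4 = 0.1081 mol
V = 0.1081 × 22.4 = 2.421 L
= 2420 cm³

2420 cm³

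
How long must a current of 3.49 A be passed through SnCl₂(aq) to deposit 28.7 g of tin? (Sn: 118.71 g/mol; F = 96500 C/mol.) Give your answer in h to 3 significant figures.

3.71 h

n(Sn) = 28.7 / 118.71 = 0.2418 mol
Sn²⁺ + 2e⁻ → Sn, so n(e⁻) = 2 × 0.2418 = 0.4836 mol
Q = 0.4836 × 96500 = 46670 C
t = Q / I = 46670 / 3.49 = 13370 s = 3.71 h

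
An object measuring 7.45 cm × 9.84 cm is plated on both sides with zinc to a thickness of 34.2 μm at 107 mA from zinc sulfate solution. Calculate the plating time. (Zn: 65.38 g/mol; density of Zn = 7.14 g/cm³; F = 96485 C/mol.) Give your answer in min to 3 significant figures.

1650 min

Plated area = 2 × 7.45 × 9.84 = 146.6 cm²
Volume = 146.6 × 34.2×10⁻⁴ cm = 0.5014 cm³
m(Zn) = 0.5014 × 7.14 = 3.580 g
n(Zn) = 3.580 / 65.38 = 0.05476 mol; n(e⁻) = 2 × 0.05476 = 0.1095 mol
Q = 0.1095 × 96485 = 10570 C
t = 10570 / 0.107 = 98790 s = 1650 min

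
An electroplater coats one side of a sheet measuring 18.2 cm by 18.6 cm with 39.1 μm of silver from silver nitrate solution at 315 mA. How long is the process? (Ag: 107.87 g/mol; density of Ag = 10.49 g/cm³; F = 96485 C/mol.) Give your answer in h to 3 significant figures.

Plated area = 18.2 × 18.6 = 338.5 cm²
Volume = 338.5 × 39.1×10⁻⁴ cm = 1.324 cm³
m(Ag) = 1.324 × 10.49 = 13.89 g
n(Ag) = 13.89 / 107.87 = 0.1288 mol; n(e⁻) = 0.1288 mol
Q = 0.1288 × 96485 = 12430 C
t = 12430 / 0.315 = 39460 s = 11.0 h

11.0 h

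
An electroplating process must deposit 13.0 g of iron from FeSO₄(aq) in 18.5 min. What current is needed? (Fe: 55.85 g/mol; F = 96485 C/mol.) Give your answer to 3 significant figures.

n(Fe) = 13.0 / 55.85 = 0.2328 mol
Fe²⁺ + 2e⁻ → Fe, so n(e⁻) = 2 × 0.2328 = 0.4656 mol
Q = 0.4656 × 96485 = 44920 C
I = Q / t = 44920 / 1110 s = 40.5 A

40.5 A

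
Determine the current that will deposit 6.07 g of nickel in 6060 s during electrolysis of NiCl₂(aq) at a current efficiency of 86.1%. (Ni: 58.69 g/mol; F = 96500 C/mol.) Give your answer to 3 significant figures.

n(Ni) = 6.07 / 58.69 = 0.1034 mol
Ni²⁺ + 2e⁻ → Ni, so n(e⁻) = 2 × 0.1034 = 0.2068 mol
Q = 0.2068 × 96500 / 0.861 = 23180 C
I = Q / t = 23180 / 6060 s = 3.83 A

3.83 A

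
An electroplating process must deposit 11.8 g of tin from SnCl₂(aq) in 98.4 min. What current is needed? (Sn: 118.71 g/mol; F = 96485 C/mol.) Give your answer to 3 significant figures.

3.25 A

n(Sn) = 11.8 / 118.71 = 0.09940 mol
Sn²⁺ + 2e⁻ → Sn, so n(e⁻) = 2 × 0.09940 = 0.1988 mol
Q = 0.1988 × 96485 = 19180 C
I = Q / t = 19180 / 5904 s = 3.25 A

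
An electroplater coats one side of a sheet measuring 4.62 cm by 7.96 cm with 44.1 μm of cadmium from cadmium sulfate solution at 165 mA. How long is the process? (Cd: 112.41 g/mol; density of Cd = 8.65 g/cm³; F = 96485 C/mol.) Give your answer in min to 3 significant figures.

Plated area = 4.62 × 7.96 = 36.78 cm²
Volume = 36.78 × 44.1×10⁻⁴ cm = 0.1622 cm³
m(Cd) = 0.1622 × 8.65 = 1.403 g
n(Cd) = 1.403 / 112.41 = 0.01248 mol; n(e⁻) = 2 × 0.01248 = 0.02496 mol
Q = 0.02496 × 96485 = 2408 C
t = 2408 / 0.165 = 14590 s = 243 min

243 min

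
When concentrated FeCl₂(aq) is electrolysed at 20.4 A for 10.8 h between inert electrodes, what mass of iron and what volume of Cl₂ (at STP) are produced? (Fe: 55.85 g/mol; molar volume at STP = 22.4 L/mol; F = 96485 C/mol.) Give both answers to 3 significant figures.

Q = 20.4 × 38880 = 7.932×10^5 C; n(e⁻) = 7.932×10^5 / 96485 = 8.221 mol
Cathode: Fe²⁺ + 2e⁻ → Fe → n(Fe) = 8.221/2 = 4.111 mol → 230 g
Anode: 2Cl⁻ → Cl₂ + 2e⁻ → n(Cl₂) = 8.221/2 = 4.111 mol → 92.1 L

230 g Fe; 92.1 L Cl₂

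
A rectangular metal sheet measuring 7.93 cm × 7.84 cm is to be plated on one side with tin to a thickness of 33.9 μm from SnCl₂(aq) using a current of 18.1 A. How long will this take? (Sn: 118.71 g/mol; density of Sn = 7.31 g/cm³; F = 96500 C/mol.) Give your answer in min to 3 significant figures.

2.31 min

Plated area = 7.93 × 7.84 = 62.17 cm²
Volume = 62.17 × 33.9×10⁻⁴ cm = 0.2108 cm³
m(Sn) = 0.2108 × 7.31 = 1.541 g
n(Sn) = 1.541 / 118.71 = 0.01298 mol; n(e⁻) = 2 × 0.01298 = 0.02596 mol
Q = 0.02596 × 96500 = 2505 C
t = 2505 / 18.1 = 138.4 s = 2.31 min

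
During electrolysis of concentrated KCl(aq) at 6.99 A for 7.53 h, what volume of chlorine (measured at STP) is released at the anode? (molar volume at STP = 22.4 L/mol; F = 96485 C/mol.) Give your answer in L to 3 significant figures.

22.0 L

Q = 6.99 A × 27108 s = 1.895×10^5 C
Moles of electrons = 1.895×10^5 / 96485 = 1.964 mol
2Cl⁻ → Cl₂ + 2e⁻, so n(Cl₂) = 1.964 / 2 = 0.9820 mol
V = 0.9820 × 22.4 = 22.00 L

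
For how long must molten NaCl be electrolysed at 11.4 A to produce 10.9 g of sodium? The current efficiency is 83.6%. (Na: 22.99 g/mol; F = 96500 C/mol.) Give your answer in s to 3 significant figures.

4800 s

n(Na) = 10.9 / 22.99 = 0.4741 mol
Na⁺ + e⁻ → Na, so n(e⁻) = 0.4741 mol
Q = 0.4741 × 96500 / 0.836 = 54730 C
t = Q / I = 54730 / 11.4 = 4801 s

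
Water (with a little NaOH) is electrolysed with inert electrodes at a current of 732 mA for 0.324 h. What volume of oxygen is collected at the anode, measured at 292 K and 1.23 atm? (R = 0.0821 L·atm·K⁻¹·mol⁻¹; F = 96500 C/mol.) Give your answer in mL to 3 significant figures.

Charge passed = 0.732 × 1166.4 = 853.8 C
n(e⁻) = 853.8 / 96500 = 0.008848 mol
2H₂O → O₂ + 4H⁺ + 4e⁻, so n(O₂) = 0.008848 / 4 = 0.002212 mol
V = nRT/P = 0.002212 × 0.0821 × 292 / 1.23 = 0.04311 L
= 43.1 mL

43.1 mL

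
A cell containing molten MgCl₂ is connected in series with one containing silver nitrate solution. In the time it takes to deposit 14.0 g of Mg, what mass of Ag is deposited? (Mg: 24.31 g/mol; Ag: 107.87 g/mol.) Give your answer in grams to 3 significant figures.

n(Mg) = 14.0 / 24.31 = 0.5759 mol
Mg²⁺ + 2e⁻ → Mg, so n(e⁻) = 2 × 0.5759 = 1.152 mol
Since the cells are in series, n(e⁻) in the Ag cell is also 1.152 mol.
Ag⁺ + e⁻ → Ag, so n(Ag) = 1.152 mol
m(Ag) = 1.152 × 107.87 = 124 g

124 g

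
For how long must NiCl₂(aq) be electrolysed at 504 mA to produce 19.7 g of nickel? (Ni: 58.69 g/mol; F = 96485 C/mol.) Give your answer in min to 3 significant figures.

2140 min

n(Ni) = 19.7 / 58.69 = 0.3357 mol
Ni²⁺ + 2e⁻ → Ni, so n(e⁻) = 2 × 0.3357 = 0.6714 mol
Q = 0.6714 × 96485 = 64780 C
t = Q / I = 64780 / 0.504 = 1.285×10^5 s = 2140 min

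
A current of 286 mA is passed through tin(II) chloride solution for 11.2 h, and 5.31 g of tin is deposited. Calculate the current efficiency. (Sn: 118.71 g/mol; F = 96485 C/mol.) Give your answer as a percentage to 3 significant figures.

74.9%

Q = 0.286 × 40320 = 11530 C
n(e⁻) = 11530 / 96485 = 0.1195 mol
Sn²⁺ + 2e⁻ → Sn, so theoretical n(Sn) = 0.05975 mol → 7.093 g
Efficiency = 5.31 / 7.093 = 0.7486 = 74.9%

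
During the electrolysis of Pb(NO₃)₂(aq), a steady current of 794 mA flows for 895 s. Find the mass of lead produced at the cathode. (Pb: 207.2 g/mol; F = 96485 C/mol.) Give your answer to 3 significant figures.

Charge passed = 0.794 × 895 = 710.6 C
n(e⁻) = Q/F = 710.6/96485 = 0.007365 mol
Pb²⁺ + 2e⁻ → Pb, so n(Pb) = 0.007365 / 2 = 0.003683 mol
m = 0.003683 × 207.2 = 0.763 g

0.763 g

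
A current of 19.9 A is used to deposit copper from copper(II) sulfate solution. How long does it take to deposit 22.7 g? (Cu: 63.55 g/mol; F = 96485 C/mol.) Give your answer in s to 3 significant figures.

3460 s

n(Cu) = 22.7 / 63.55 = 0.3572 mol
Cu²⁺ + 2e⁻ → Cu, so n(e⁻) = 2 × 0.3572 = 0.7144 mol
Q = 0.7144 × 96485 = 68930 C
t = Q / I = 68930 / 19.9 = 3464 s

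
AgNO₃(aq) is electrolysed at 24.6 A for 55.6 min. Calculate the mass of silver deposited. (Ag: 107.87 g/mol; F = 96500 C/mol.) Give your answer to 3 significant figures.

91.7 g

Q = 24.6 A × 3336 s = 82070 C
Moles of electrons = 82070 / 96500 = 0.8505 mol
Ag⁺ + e⁻ → Ag, so n(Ag) = 0.8505 mol
m = 0.8505 × 107.87 = 91.7 g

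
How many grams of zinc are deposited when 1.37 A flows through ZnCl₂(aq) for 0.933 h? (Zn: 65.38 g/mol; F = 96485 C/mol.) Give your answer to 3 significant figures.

Q = 1.37 A × 3358.8 s = 4602 C
n(e⁻) = Q/F = 4602/96485 = 0.04770 mol
Zn²⁺ + 2e⁻ → Zn, so n(Zn) = 0.04770 / 2 = 0.02385 mol
m = 0.02385 × 65.38 = 1.56 g

1.56 g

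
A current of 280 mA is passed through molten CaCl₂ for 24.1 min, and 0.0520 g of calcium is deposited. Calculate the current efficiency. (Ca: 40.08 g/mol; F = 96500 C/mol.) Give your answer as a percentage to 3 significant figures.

61.8%

Q = 0.280 × 1446 = 404.9 C
n(e⁻) = 404.9 / 96500 = 0.004196 mol
Ca²⁺ + 2e⁻ → Ca, so theoretical n(Ca) = 0.002098 mol → 0.08409 g
Efficiency = 0.0520 / 0.08409 = 0.6184 = 61.8%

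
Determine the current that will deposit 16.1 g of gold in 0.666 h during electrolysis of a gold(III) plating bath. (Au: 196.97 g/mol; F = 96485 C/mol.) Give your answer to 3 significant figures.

n(Au) = 16.1 / 196.97 = 0.08174 mol
Au³⁺ + 3e⁻ → Au, so n(e⁻) = 3 × 0.08174 = 0.2452 mol
Q = 0.2452 × 96485 = 23660 C
I = Q / t = 23660 / 2397.6 s = 9.87 A

9.87 A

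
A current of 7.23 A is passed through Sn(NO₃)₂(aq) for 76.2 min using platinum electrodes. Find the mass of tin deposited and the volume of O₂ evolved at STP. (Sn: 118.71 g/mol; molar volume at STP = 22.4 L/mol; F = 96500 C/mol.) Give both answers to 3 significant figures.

20.3 g Sn; 1.92 L O₂

Q = 7.23 × 4572 = 33060 C; n(e⁻) = 33060 / 96500 = 0.3426 mol
Cathode: Sn²⁺ + 2e⁻ → Sn → n(Sn) = 0.3426/2 = 0.1713 mol → 20.3 g
Anode: 2H₂O → O₂ + 4H⁺ + 4e⁻ → n(O₂) = 0.3426/4 = 0.08565 mol → 1.92 L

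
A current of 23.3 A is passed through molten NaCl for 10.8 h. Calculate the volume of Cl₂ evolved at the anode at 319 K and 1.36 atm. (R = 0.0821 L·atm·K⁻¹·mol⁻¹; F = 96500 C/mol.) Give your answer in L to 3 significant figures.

Charge passed = 23.3 × 38880 = 9.059×10^5 C
Moles of electrons = 9.059×10^5 / 96500 = 9.388 mol
2Cl⁻ → Cl₂ + 2e⁻, so n(Cl₂) = 9.388 / 2 = 4.694 mol
V = nRT/P = 4.694 × 0.0821 × 319 / 1.36 = 90.39 L

90.4 L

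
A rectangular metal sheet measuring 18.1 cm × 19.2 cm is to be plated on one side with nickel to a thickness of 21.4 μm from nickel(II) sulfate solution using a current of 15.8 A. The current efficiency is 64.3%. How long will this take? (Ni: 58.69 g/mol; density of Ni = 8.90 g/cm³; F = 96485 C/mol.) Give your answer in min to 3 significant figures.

Plated area = 18.1 × 19.2 = 347.5 cm²
Volume = 347.5 × 21.4×10⁻⁴ cm = 0.7437 cm³
m(Ni) = 0.7437 × 8.90 = 6.619 g
n(Ni) = 6.619 / 58.69 = 0.1128 mol; n(e⁻) = 2 × 0.1128 = 0.2256 mol
Q = 0.2256 × 96485 / 0.643 = 33850 C
t = 33850 / 15.8 = 2142 s = 35.7 min

35.7 min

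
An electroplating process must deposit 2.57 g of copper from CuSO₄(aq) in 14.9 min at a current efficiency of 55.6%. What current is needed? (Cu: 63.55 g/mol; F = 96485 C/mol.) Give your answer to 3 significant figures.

15.7 A

n(Cu) = 2.57 / 63.55 = 0.04044 mol
Cu²⁺ + 2e⁻ → Cu, so n(e⁻) = 2 × 0.04044 = 0.08088 mol
Q = 0.08088 × 96485 / 0.556 = 14040 C
I = Q / t = 14040 / 894 s = 15.7 A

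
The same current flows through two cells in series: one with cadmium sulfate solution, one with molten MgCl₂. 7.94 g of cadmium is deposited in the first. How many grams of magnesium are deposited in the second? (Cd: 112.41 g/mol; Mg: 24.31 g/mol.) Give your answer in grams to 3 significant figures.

n(Cd) = 7.94 / 112.41 = 0.07063 mol
Cd²⁺ + 2e⁻ → Cd, so n(e⁻) = 2 × 0.07063 = 0.1413 mol
The cells are in series, so the same charge (and hence the same n(e⁻) = 0.1413 mol) passes through both.
Mg²⁺ + 2e⁻ → Mg, so n(Mg) = 0.1413 / 2 = 0.07065 mol
m(Mg) = 0.07065 × 24.31 = 1.72 g

1.72 g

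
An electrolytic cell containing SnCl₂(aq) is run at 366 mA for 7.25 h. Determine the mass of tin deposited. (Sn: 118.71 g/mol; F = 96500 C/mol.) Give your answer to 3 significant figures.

5.88 g

Q = 0.366 A × 26100 s = 9553 C
n(e⁻) = Q/F = 9553/96500 = 0.09899 mol
Sn²⁺ + 2e⁻ → Sn, so n(Sn) = 0.09899 / 2 = 0.04950 mol
m = 0.04950 × 118.71 = 5.88 g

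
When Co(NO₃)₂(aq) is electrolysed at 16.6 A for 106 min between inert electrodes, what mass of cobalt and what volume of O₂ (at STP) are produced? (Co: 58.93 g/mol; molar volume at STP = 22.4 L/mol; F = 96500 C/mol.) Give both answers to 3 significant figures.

Q = 16.6 × 6360 = 1.056×10^5 C; n(e⁻) = 1.056×10^5 / 96500 = 1.094 mol
Cathode: Co²⁺ + 2e⁻ → Co → n(Co) = 1.094/2 = 0.5470 mol → 32.2 g
Anode: 2H₂O → O₂ + 4H⁺ + 4e⁻ → n(O₂) = 1.094/4 = 0.2735 mol → 6.13 L

32.2 g Co; 6.13 L O₂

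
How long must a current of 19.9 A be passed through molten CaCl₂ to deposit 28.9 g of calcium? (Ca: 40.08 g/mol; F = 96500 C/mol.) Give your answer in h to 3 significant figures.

n(Ca) = 28.9 / 40.08 = 0.7211 mol
Ca²⁺ + 2e⁻ → Ca, so n(e⁻) = 2 × 0.7211 = 1.442 mol
Q = 1.442 × 96500 = 1.392×10^5 C
t = Q / I = 1.392×10^5 / 19.9 = 6995 s = 1.94 h

1.94 h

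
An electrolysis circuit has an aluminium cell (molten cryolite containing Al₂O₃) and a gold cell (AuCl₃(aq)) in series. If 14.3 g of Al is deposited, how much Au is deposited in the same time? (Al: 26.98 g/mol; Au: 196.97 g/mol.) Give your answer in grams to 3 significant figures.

104 g

n(Al) = 14.3 / 26.98 = 0.5300 mol
Al³⁺ + 3e⁻ → Al, so n(e⁻) = 3 × 0.5300 = 1.590 mol
Since the cells are in series, n(e⁻) in the Au cell is also 1.590 mol.
Au³⁺ + 3e⁻ → Au, so n(Au) = 1.590 / 3 = 0.5300 mol
m(Au) = 0.5300 × 196.97 = 104 g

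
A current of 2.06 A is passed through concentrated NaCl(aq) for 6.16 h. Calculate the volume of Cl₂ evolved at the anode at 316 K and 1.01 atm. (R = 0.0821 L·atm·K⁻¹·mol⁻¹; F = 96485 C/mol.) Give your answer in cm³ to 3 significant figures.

Q = 2.06 A × 22176 s = 45680 C
Moles of electrons = 45680 / 96485 = 0.4734 mol
2Cl⁻ → Cl₂ + 2e⁻, so n(Cl₂) = 0.4734 / 2 = 0.2367 mol
V = nRT/P = 0.2367 × 0.0821 × 316 / 1.01 = 6.080 L
= 6080 cm³

6080 cm³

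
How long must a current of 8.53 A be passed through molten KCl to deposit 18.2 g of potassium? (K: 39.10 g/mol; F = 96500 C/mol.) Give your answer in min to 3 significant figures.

n(K) = 18.2 / 39.10 = 0.4655 mol
K⁺ + e⁻ → K, so n(e⁻) = 0.4655 mol
Q = 0.4655 × 96500 = 44920 C
t = Q / I = 44920 / 8.53 = 5266 s = 87.8 min

87.8 min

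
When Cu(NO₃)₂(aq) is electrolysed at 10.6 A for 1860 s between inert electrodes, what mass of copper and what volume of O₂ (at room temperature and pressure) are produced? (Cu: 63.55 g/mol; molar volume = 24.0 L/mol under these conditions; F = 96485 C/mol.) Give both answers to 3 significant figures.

Q = 10.6 × 1860 = 19720 C; n(e⁻) = 19720 / 96485 = 0.2044 mol
Cathode: Cu²⁺ + 2e⁻ → Cu → n(Cu) = 0.2044/2 = 0.1022 mol → 6.49 g
Anode: 2H₂O → O₂ + 4H⁺ + 4e⁻ → n(O₂) = 0.2044/4 = 0.05110 mol → 1.23 L

6.49 g Cu; 1.23 L O₂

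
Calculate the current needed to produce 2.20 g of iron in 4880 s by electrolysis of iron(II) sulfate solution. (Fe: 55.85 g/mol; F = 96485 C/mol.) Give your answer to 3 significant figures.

1.56 A

n(Fe) = 2.20 / 55.85 = 0.03939 mol
Fe²⁺ + 2e⁻ → Fe, so n(e⁻) = 2 × 0.03939 = 0.07878 mol
Q = 0.07878 × 96485 = 7601 C
I = Q / t = 7601 / 4880 s = 1.56 A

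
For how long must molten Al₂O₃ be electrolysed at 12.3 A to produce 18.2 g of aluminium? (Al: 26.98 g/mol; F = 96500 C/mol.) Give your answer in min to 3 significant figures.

265 min

n(Al) = 18.2 / 26.98 = 0.6746 mol
Al³⁺ + 3e⁻ → Al, so n(e⁻) = 3 × 0.6746 = 2.024 mol
Q = 2.024 × 96500 = 1.953×10^5 C
t = Q / I = 1.953×10^5 / 12.3 = 15880 s = 265 min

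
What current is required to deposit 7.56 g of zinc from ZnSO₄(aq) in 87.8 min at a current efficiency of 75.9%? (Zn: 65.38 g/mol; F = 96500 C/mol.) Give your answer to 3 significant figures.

n(Zn) = 7.56 / 65.38 = 0.1156 mol
Zn²⁺ + 2e⁻ → Zn, so n(e⁻) = 2 × 0.1156 = 0.2312 mol
Q = 0.2312 × 96500 / 0.759 = 29390 C
I = Q / t = 29390 / 5268 s = 5.58 A

5.58 A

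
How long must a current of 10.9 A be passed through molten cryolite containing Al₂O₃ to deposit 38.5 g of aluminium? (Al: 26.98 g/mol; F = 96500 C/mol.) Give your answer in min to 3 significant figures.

n(Al) = 38.5 / 26.98 = 1.427 mol
Al³⁺ + 3e⁻ → Al, so n(e⁻) = 3 × 1.427 = 4.281 mol
Q = 4.281 × 96500 = 4.131×10^5 C
t = Q / I = 4.131×10^5 / 10.9 = 37900 s = 632 min

632 min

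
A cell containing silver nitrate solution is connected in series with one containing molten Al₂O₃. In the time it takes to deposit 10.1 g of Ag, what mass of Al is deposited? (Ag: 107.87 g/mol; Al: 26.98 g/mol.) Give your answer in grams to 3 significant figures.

0.842 g

n(Ag) = 10.1 / 107.87 = 0.09363 mol
Ag⁺ + e⁻ → Ag, so n(e⁻) = 0.09363 mol
In series, the same 0.09363 mol of electrons flows through the second cell.
Al³⁺ + 3e⁻ → Al, so n(Al) = 0.09363 / 3 = 0.03121 mol
m(Al) = 0.03121 × 26.98 = 0.842 g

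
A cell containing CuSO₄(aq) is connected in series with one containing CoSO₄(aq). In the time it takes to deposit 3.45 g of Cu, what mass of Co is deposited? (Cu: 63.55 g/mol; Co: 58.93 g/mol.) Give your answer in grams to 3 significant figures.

n(Cu) = 3.45 / 63.55 = 0.05429 mol
Cu²⁺ + 2e⁻ → Cu, so n(e⁻) = 2 × 0.05429 = 0.1086 mol
Same current for the same time ⇒ same n(e⁻) = 0.1086 mol in both cells.
Co²⁺ + 2e⁻ → Co, so n(Co) = 0.1086 / 2 = 0.05430 mol
m(Co) = 0.05430 × 58.93 = 3.20 g

3.20 g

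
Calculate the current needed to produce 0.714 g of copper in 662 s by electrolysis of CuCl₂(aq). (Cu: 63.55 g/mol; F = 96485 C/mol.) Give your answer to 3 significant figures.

n(Cu) = 0.714 / 63.55 = 0.01124 mol
Cu²⁺ + 2e⁻ → Cu, so n(e⁻) = 2 × 0.01124 = 0.02248 mol
Q = 0.02248 × 96485 = 2169 C
I = Q / t = 2169 / 662 s = 3.28 A

3.28 A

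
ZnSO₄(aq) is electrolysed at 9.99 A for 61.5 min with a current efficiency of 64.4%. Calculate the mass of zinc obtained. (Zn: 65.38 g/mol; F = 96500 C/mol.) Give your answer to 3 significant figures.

8.04 g

Q = 9.99 × 3690 = 36860 C
n(e⁻) = 36860 / 96500 = 0.3820 mol
Zn²⁺ + 2e⁻ → Zn, so theoretical m(Zn) = 0.1910 × 65.38 = 12.49 g
Actual mass = 64.4% × 12.49 = 8.04 g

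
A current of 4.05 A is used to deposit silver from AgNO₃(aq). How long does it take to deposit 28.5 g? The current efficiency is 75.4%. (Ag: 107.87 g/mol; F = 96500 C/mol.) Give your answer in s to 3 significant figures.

n(Ag) = 28.5 / 107.87 = 0.2642 mol
Ag⁺ + e⁻ → Ag, so n(e⁻) = 0.2642 mol
Q = 0.2642 × 96500 / 0.754 = 33810 C
t = Q / I = 33810 / 4.05 = 8348 s

8350 s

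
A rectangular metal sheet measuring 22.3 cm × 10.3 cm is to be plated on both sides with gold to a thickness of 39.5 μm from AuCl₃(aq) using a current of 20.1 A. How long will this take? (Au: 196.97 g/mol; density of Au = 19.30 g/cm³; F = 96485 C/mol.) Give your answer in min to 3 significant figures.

Plated area = 2 × 22.3 × 10.3 = 459.4 cm²
Volume = 459.4 × 39.5×10⁻⁴ cm = 1.815 cm³
m(Au) = 1.815 × 19.30 = 35.03 g
n(Au) = 35.03 / 196.97 = 0.1778 mol; n(e⁻) = 3 × 0.1778 = 0.5334 mol
Q = 0.5334 × 96485 = 51470 C
t = 51470 / 20.1 = 2561 s = 42.7 min

42.7 min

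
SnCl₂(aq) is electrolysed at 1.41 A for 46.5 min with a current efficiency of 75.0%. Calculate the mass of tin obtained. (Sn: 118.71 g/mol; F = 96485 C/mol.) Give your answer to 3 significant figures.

1.82 g

Q = 1.41 × 2790 = 3934 C
n(e⁻) = 3934 / 96485 = 0.04077 mol
Sn²⁺ + 2e⁻ → Sn, so theoretical m(Sn) = 0.02039 × 118.71 = 2.420 g
Actual mass = 75.0% × 2.420 = 1.82 g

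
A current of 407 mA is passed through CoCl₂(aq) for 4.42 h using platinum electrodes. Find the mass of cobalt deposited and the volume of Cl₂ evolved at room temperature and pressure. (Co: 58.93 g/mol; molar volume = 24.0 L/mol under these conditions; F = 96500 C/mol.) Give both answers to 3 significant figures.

Q = 0.407 × 15912 = 6476 C; n(e⁻) = 6476 / 96500 = 0.06711 mol
Cathode: Co²⁺ + 2e⁻ → Co → n(Co) = 0.06711/2 = 0.03356 mol → 1.98 g
Anode: 2Cl⁻ → Cl₂ + 2e⁻ → n(Cl₂) = 0.06711/2 = 0.03356 mol → 0.805 L

1.98 g Co; 0.805 L Cl₂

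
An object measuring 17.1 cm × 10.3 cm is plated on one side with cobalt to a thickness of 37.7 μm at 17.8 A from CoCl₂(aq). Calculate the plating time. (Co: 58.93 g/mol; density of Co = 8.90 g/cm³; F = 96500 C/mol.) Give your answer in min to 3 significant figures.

18.1 min

Plated area = 17.1 × 10.3 = 176.1 cm²
Volume = 176.1 × 37.7×10⁻⁴ cm = 0.6639 cm³
m(Co) = 0.6639 × 8.90 = 5.909 g
n(Co) = 5.909 / 58.93 = 0.1003 mol; n(e⁻) = 2 × 0.1003 = 0.2006 mol
Q = 0.2006 × 96500 = 19360 C
t = 19360 / 17.8 = 1088 s = 18.1 min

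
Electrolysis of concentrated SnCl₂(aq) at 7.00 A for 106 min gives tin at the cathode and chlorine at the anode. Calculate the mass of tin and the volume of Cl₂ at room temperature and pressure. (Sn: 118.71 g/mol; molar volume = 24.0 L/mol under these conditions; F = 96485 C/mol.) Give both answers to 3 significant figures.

Q = 7.00 × 6360 = 44520 C; n(e⁻) = 44520 / 96485 = 0.4614 mol
Cathode: Sn²⁺ + 2e⁻ → Sn → n(Sn) = 0.4614/2 = 0.2307 mol → 27.4 g
Anode: 2Cl⁻ → Cl₂ + 2e⁻ → n(Cl₂) = 0.4614/2 = 0.2307 mol → 5.54 L

27.4 g Sn; 5.54 L Cl₂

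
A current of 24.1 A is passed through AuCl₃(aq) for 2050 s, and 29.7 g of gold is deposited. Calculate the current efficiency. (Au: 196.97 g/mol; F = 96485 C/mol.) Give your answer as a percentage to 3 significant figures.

Q = 24.1 × 2050 = 49410 C
n(e⁻) = 49410 / 96485 = 0.5121 mol
Au³⁺ + 3e⁻ → Au, so theoretical n(Au) = 0.1707 mol → 33.62 g
Efficiency = 29.7 / 33.62 = 0.8834 = 88.3%

88.3%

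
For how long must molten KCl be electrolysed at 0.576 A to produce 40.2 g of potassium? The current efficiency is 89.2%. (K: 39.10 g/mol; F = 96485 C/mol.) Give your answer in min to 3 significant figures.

n(K) = 40.2 / 39.10 = 1.028 mol
K⁺ + e⁻ → K, so n(e⁻) = 1.028 mol
Q = 1.028 × 96485 / 0.892 = 1.112×10^5 C
t = Q / I = 1.112×10^5 / 0.576 = 1.931×10^5 s = 3220 min

3220 min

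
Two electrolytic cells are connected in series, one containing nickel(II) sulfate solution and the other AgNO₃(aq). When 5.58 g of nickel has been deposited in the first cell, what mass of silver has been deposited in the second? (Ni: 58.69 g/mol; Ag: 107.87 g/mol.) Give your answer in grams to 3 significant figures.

n(Ni) = 5.58 / 58.69 = 0.09508 mol
Ni²⁺ + 2e⁻ → Ni, so n(e⁻) = 2 × 0.09508 = 0.1902 mol
Since the cells are in series, n(e⁻) in the Ag cell is also 0.1902 mol.
Ag⁺ + e⁻ → Ag, so n(Ag) = 0.1902 mol
m(Ag) = 0.1902 × 107.87 = 20.5 g

20.5 g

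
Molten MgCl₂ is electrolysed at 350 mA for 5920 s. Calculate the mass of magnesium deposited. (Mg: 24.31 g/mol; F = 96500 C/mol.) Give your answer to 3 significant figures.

0.261 g

Charge passed = 0.350 × 5920 = 2072 C
Moles of electrons = 2072 / 96500 = 0.02147 mol
Mg²⁺ + 2e⁻ → Mg, so n(Mg) = 0.02147 / 2 = 0.01074 mol
m = 0.01074 × 24.31 = 0.261 g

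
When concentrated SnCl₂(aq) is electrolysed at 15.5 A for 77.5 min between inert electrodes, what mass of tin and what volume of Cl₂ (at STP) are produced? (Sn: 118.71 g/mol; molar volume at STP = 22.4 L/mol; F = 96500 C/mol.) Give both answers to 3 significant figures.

Q = 15.5 × 4650 = 72080 C; n(e⁻) = 72080 / 96500 = 0.7469 mol
Cathode: Sn²⁺ + 2e⁻ → Sn → n(Sn) = 0.7469/2 = 0.3735 mol → 44.3 g
Anode: 2Cl⁻ → Cl₂ + 2e⁻ → n(Cl₂) = 0.7469/2 = 0.3735 mol → 8.37 L

44.3 g Sn; 8.37 L Cl₂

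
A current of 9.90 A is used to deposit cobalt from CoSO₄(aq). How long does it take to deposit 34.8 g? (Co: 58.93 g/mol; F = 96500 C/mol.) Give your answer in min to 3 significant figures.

n(Co) = 34.8 / 58.93 = 0.5905 mol
Co²⁺ + 2e⁻ → Co, so n(e⁻) = 2 × 0.5905 = 1.181 mol
Q = 1.181 × 96500 = 1.140×10^5 C
t = Q / I = 1.140×10^5 / 9.90 = 11520 s = 192 min

192 min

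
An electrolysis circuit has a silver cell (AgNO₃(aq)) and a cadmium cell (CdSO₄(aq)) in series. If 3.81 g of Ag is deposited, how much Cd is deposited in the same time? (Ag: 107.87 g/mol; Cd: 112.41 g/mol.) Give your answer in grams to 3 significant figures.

n(Ag) = 3.81 / 107.87 = 0.03532 mol
Ag⁺ + e⁻ → Ag, so n(e⁻) = 0.03532 mol
Since the cells are in series, n(e⁻) in the Cd cell is also 0.03532 mol.
Cd²⁺ + 2e⁻ → Cd, so n(Cd) = 0.03532 / 2 = 0.01766 mol
m(Cd) = 0.01766 × 112.41 = 1.99 g

1.99 g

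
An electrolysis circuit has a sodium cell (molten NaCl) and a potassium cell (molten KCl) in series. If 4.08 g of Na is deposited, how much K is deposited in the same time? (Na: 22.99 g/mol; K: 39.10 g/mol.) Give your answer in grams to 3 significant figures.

6.94 g

n(Na) = 4.08 / 22.99 = 0.1775 mol
Na⁺ + e⁻ → Na, so n(e⁻) = 0.1775 mol
In series, the same 0.1775 mol of electrons flows through the second cell.
K⁺ + e⁻ → K, so n(K) = 0.1775 mol
m(K) = 0.1775 × 39.10 = 6.94 g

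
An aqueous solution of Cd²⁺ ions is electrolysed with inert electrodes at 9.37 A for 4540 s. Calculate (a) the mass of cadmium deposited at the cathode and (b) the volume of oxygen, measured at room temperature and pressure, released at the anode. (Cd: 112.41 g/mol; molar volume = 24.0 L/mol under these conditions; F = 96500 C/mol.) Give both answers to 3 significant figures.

24.8 g Cd; 2.64 L O₂

Q = 9.37 × 4540 = 42540 C; n(e⁻) = 42540 / 96500 = 0.4408 mol
Cathode: Cd²⁺ + 2e⁻ → Cd → n(Cd) = 0.4408/2 = 0.2204 mol → 24.8 g
Anode: 2H₂O → O₂ + 4H⁺ + 4e⁻ → n(O₂) = 0.4408/4 = 0.1102 mol → 2.64 L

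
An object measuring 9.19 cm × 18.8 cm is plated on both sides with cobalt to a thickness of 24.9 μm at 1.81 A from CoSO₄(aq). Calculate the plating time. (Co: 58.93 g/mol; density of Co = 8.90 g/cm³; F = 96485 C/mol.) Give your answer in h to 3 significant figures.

3.85 h

Plated area = 2 × 9.19 × 18.8 = 345.5 cm²
Volume = 345.5 × 24.9×10⁻⁴ cm = 0.8603 cm³
m(Co) = 0.8603 × 8.90 = 7.657 g
n(Co) = 7.657 / 58.93 = 0.1299 mol; n(e⁻) = 2 × 0.1299 = 0.2598 mol
Q = 0.2598 × 96485 = 25070 C
t = 25070 / 1.81 = 13850 s = 3.85 h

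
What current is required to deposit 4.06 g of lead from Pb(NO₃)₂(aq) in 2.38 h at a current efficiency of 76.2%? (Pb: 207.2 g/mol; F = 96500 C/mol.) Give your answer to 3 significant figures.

0.579 A

n(Pb) = 4.06 / 207.2 = 0.01959 mol
Pb²⁺ + 2e⁻ → Pb, so n(e⁻) = 2 × 0.01959 = 0.03918 mol
Q = 0.03918 × 96500 / 0.762 = 4962 C
I = Q / t = 4962 / 8568 s = 0.579 A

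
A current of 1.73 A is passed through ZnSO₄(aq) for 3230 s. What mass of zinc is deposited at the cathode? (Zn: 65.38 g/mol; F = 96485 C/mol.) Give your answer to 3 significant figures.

Charge passed = 1.73 × 3230 = 5588 C
n(e⁻) = Q/F = 5588/96485 = 0.05792 mol
Zn²⁺ + 2e⁻ → Zn, so n(Zn) = 0.05792 / 2 = 0.02896 mol
m = 0.02896 × 65.38 = 1.89 g

1.89 g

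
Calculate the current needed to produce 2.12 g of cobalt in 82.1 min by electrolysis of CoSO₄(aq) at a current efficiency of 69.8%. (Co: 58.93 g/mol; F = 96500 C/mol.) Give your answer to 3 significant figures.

n(Co) = 2.12 / 58.93 = 0.03597 mol
Co²⁺ + 2e⁻ → Co, so n(e⁻) = 2 × 0.03597 = 0.07194 mol
Q = 0.07194 × 96500 / 0.698 = 9946 C
I = Q / t = 9946 / 4926 s = 2.02 A

2.02 A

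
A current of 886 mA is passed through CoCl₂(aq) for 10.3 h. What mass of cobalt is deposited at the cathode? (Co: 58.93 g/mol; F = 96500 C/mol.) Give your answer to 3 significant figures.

Q = 0.886 A × 37080 s = 32850 C
Moles of electrons = 32850 / 96500 = 0.3404 mol
Co²⁺ + 2e⁻ → Co, so n(Co) = 0.3404 / 2 = 0.1702 mol
m = 0.1702 × 58.93 = 10.0 g

10.0 g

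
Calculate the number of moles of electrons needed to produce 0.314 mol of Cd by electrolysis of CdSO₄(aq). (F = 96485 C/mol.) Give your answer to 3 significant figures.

Cd²⁺ + 2e⁻ → Cd, so n(e⁻) = 2 × 0.314 = 0.6280 mol

0.628 mol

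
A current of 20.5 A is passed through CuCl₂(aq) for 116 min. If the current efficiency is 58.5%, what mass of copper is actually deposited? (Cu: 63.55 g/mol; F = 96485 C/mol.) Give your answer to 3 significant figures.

27.5 g

Q = 20.5 × 6960 = 1.427×10^5 C
n(e⁻) = 1.427×10^5 / 96485 = 1.479 mol
Cu²⁺ + 2e⁻ → Cu, so theoretical m(Cu) = 0.7395 × 63.55 = 47.00 g
Actual mass = 58.5% × 47.00 = 27.5 g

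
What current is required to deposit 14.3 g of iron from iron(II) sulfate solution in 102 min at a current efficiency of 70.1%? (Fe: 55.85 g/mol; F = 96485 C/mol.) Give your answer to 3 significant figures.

11.5 A

n(Fe) = 14.3 / 55.85 = 0.2560 mol
Fe²⁺ + 2e⁻ → Fe, so n(e⁻) = 2 × 0.2560 = 0.5120 mol
Q = 0.5120 × 96485 / 0.701 = 70470 C
I = Q / t = 70470 / 6120 s = 11.5 A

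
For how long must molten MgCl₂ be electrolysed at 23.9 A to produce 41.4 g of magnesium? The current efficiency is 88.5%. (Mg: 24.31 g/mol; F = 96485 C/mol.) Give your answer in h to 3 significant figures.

n(Mg) = 41.4 / 24.31 = 1.703 mol
Mg²⁺ + 2e⁻ → Mg, so n(e⁻) = 2 × 1.703 = 3.406 mol
Q = 3.406 × 96485 / 0.885 = 3.713×10^5 C
t = Q / I = 3.713×10^5 / 23.9 = 15540 s = 4.32 h

4.32 h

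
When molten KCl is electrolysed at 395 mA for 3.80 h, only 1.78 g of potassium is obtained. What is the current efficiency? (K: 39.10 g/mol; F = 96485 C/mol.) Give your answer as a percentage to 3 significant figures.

Q = 0.395 × 13680 = 5404 C
n(e⁻) = 5404 / 96485 = 0.05601 mol
K⁺ + e⁻ → K, so theoretical n(K) = 0.05601 mol → 2.190 g
Efficiency = 1.78 / 2.190 = 0.8128 = 81.3%

81.3%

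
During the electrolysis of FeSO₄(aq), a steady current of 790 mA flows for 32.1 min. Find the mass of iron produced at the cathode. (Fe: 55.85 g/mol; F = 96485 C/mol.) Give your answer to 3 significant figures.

0.440 g

Q = It = 0.790 × 1926 = 1522 C
n(e⁻) = 1522 / 96485 = 0.01577 mol
Fe²⁺ + 2e⁻ → Fe, so n(Fe) = 0.01577 / 2 = 0.007885 mol
m = 0.007885 × 55.85 = 0.440 g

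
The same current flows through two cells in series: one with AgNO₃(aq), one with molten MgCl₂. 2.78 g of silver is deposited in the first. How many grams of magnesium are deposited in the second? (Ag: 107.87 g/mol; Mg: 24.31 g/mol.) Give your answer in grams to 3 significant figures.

0.313 g

n(Ag) = 2.78 / 107.87 = 0.02577 mol
Ag⁺ + e⁻ → Ag, so n(e⁻) = 0.02577 mol
The cells are in series, so the same charge (and hence the same n(e⁻) = 0.02577 mol) passes through both.
Mg²⁺ + 2e⁻ → Mg, so n(Mg) = 0.02577 / 2 = 0.01289 mol
m(Mg) = 0.01289 × 24.31 = 0.313 g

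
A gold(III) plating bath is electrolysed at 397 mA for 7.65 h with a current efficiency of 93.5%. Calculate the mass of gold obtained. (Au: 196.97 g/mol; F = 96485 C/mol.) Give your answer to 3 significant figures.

Q = 0.397 × 27540 = 10930 C
n(e⁻) = 10930 / 96485 = 0.1133 mol
Au³⁺ + 3e⁻ → Au, so theoretical m(Au) = 0.03777 × 196.97 = 7.440 g
Actual mass = 93.5% × 7.440 = 6.96 g

6.96 g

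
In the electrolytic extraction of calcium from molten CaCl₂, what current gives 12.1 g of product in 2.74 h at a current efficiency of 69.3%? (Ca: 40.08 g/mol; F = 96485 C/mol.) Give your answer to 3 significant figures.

n(Ca) = 12.1 / 40.08 = 0.3019 mol
Ca²⁺ + 2e⁻ → Ca, so n(e⁻) = 2 × 0.3019 = 0.6038 mol
Q = 0.6038 × 96485 / 0.693 = 84070 C
I = Q / t = 84070 / 9864 s = 8.52 A

8.52 A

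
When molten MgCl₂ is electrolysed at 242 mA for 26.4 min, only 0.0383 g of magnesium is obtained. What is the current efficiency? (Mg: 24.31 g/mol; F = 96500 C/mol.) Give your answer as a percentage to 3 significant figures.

79.3%

Q = 0.242 × 1584 = 383.3 C
n(e⁻) = 383.3 / 96500 = 0.003972 mol
Mg²⁺ + 2e⁻ → Mg, so theoretical n(Mg) = 0.001986 mol → 0.04828 g
Efficiency = 0.0383 / 0.04828 = 0.7933 = 79.3%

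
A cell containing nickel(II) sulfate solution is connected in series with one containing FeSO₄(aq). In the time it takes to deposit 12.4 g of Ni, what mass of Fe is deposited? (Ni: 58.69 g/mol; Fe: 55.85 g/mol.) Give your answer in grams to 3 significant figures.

11.8 g

n(Ni) = 12.4 / 58.69 = 0.2113 mol
Ni²⁺ + 2e⁻ → Ni, so n(e⁻) = 2 × 0.2113 = 0.4226 mol
Same current for the same time ⇒ same n(e⁻) = 0.4226 mol in both cells.
Fe²⁺ + 2e⁻ → Fe, so n(Fe) = 0.4226 / 2 = 0.2113 mol
m(Fe) = 0.2113 × 55.85 = 11.8 g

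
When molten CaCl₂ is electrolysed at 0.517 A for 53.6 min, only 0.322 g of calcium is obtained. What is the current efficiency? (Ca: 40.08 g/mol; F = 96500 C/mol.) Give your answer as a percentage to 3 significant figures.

Q = 0.517 × 3216 = 1663 C
n(e⁻) = 1663 / 96500 = 0.01723 mol
Ca²⁺ + 2e⁻ → Ca, so theoretical n(Ca) = 0.008615 mol → 0.3453 g
Efficiency = 0.322 / 0.3453 = 0.9325 = 93.3%

93.3%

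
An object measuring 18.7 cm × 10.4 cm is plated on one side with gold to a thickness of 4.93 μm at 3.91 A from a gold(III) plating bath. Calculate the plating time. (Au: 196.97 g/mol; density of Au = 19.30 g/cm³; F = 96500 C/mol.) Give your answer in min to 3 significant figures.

11.6 min

Plated area = 18.7 × 10.4 = 194.5 cm²
Volume = 194.5 × 4.93×10⁻⁴ cm = 0.09589 cm³
m(Au) = 0.09589 × 19.30 = 1.851 g
n(Au) = 1.851 / 196.97 = 0.009397 mol; n(e⁻) = 3 × 0.009397 = 0.02819 mol
Q = 0.02819 × 96500 = 2720 C
t = 2720 / 3.91 = 695.7 s = 11.6 min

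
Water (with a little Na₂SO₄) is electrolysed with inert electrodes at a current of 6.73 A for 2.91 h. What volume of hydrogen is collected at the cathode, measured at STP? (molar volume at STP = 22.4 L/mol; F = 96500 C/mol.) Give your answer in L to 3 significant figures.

8.18 L

Charge passed = 6.73 × 10476 = 70500 C
n(e⁻) = 70500 / 96500 = 0.7306 mol
2H⁺ + 2e⁻ → H₂, so n(H₂) = 0.7306 / 2 = 0.3653 mol
V = 0.3653 × 22.4 = 8.183 L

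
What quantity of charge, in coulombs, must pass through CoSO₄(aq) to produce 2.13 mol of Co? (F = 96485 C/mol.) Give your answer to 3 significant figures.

Co²⁺ + 2e⁻ → Co, so n(e⁻) = 2 × 2.13 = 4.260 mol
Q = 4.260 × 96485 = 4.110×10^5 C

4.11×10^5 C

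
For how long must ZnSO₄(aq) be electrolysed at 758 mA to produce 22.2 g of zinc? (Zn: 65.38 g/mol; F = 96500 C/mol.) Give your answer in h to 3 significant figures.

24.0 h

n(Zn) = 22.2 / 65.38 = 0.3396 mol
Zn²⁺ + 2e⁻ → Zn, so n(e⁻) = 2 × 0.3396 = 0.6792 mol
Q = 0.6792 × 96500 = 65540 C
t = Q / I = 65540 / 0.758 = 86460 s = 24.0 h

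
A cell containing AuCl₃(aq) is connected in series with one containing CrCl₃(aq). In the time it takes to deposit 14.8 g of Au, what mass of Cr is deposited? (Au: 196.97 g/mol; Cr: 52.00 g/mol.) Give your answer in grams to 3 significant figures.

3.91 g

n(Au) = 14.8 / 196.97 = 0.07514 mol
Au³⁺ + 3e⁻ → Au, so n(e⁻) = 3 × 0.07514 = 0.2254 mol
Since the cells are in series, n(e⁻) in the Cr cell is also 0.2254 mol.
Cr³⁺ + 3e⁻ → Cr, so n(Cr) = 0.2254 / 3 = 0.07513 mol
m(Cr) = 0.07513 × 52.00 = 3.91 g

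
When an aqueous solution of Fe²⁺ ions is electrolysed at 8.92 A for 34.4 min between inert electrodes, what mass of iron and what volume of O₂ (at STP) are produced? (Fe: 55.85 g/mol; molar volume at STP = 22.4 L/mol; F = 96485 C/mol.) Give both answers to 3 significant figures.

Q = 8.92 × 2064 = 18410 C; n(e⁻) = 18410 / 96485 = 0.1908 mol
Cathode: Fe²⁺ + 2e⁻ → Fe → n(Fe) = 0.1908/2 = 0.09540 mol → 5.33 g
Anode: 2H₂O → O₂ + 4H⁺ + 4e⁻ → n(O₂) = 0.1908/4 = 0.04770 mol → 1.07 L

5.33 g Fe; 1.07 L O₂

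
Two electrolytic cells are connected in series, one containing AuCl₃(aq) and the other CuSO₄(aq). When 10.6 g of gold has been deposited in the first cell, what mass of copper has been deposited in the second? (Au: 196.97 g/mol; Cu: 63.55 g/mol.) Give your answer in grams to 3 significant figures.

5.13 g

n(Au) = 10.6 / 196.97 = 0.05382 mol
Au³⁺ + 3e⁻ → Au, so n(e⁻) = 3 × 0.05382 = 0.1615 mol
The cells are in series, so the same charge (and hence the same n(e⁻) = 0.1615 mol) passes through both.
Cu²⁺ + 2e⁻ → Cu, so n(Cu) = 0.1615 / 2 = 0.08075 mol
m(Cu) = 0.08075 × 63.55 = 5.13 g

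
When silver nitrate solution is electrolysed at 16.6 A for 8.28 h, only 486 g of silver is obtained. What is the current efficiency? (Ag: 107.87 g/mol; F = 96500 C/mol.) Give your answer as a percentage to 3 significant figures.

Q = 16.6 × 29808 = 4.948×10^5 C
n(e⁻) = 4.948×10^5 / 96500 = 5.127 mol
Ag⁺ + e⁻ → Ag, so theoretical n(Ag) = 5.127 mol → 553.0 g
Efficiency = 486 / 553.0 = 0.8788 = 87.9%

87.9%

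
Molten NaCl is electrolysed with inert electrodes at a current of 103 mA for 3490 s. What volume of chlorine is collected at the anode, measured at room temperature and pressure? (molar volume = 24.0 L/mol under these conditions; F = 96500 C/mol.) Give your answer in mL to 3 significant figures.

44.7 mL

Q = It = 0.103 × 3490 = 359.5 C
n(e⁻) = 359.5 / 96500 = 0.003725 mol
2Cl⁻ → Cl₂ + 2e⁻, so n(Cl₂) = 0.003725 / 2 = 0.001863 mol
V = 0.001863 × 24.0 = 0.04471 L
= 44.7 mL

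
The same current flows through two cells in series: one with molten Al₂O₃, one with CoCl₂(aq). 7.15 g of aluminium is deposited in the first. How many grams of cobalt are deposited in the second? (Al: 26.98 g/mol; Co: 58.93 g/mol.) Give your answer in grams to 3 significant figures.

23.4 g

n(Al) = 7.15 / 26.98 = 0.2650 mol
Al³⁺ + 3e⁻ → Al, so n(e⁻) = 3 × 0.2650 = 0.7950 mol
Since the cells are in series, n(e⁻) in the Co cell is also 0.7950 mol.
Co²⁺ + 2e⁻ → Co, so n(Co) = 0.7950 / 2 = 0.3975 mol
m(Co) = 0.3975 × 58.93 = 23.4 g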